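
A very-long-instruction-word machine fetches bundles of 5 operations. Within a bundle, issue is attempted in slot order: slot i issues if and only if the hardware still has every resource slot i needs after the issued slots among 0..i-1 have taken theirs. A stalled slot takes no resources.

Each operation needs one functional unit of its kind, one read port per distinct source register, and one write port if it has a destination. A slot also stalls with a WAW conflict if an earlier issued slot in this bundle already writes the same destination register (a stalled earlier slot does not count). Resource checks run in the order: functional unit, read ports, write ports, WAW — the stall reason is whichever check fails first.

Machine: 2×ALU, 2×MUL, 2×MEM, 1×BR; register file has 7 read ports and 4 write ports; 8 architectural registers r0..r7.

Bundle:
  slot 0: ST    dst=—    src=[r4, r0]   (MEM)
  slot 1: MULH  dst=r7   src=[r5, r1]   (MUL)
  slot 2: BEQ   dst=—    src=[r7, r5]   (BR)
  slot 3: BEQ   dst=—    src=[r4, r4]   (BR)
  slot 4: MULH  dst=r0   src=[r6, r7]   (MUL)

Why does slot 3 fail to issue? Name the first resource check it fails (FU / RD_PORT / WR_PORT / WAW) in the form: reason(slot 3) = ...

reason(slot 3) = FU

[0] MEM needs rd=2 wr=0: ok; after: ALU=2 MUL=2 MEM=1 BR=1, R=5, W=4
[1] MUL needs rd=2 wr=1: ok; after: ALU=2 MUL=1 MEM=1 BR=1, R=3, W=3
[2] BR needs rd=2 wr=0: ok; after: ALU=2 MUL=1 MEM=1 BR=0, R=1, W=3
[3] BR needs rd=1 wr=0: FU; after: ALU=2 MUL=1 MEM=1 BR=0, R=1, W=3
[4] MUL needs rd=2 wr=1: RD_PORT; after: ALU=2 MUL=1 MEM=1 BR=0, R=1, W=3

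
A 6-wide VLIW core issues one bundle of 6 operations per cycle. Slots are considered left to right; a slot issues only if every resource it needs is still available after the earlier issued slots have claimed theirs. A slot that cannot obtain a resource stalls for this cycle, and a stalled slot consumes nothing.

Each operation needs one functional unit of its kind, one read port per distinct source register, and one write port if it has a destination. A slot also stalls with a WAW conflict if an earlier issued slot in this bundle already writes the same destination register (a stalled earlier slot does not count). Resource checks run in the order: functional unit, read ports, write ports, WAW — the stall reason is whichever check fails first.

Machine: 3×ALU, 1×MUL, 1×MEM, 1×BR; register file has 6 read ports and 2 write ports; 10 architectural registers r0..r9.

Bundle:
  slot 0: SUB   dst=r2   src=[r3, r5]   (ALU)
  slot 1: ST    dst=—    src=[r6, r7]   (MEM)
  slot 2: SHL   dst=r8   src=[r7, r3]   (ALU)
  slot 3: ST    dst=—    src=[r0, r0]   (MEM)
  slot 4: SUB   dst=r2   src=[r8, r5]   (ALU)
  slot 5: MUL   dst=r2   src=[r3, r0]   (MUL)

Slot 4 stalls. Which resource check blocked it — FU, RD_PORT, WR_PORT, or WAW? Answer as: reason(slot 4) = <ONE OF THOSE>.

reason(slot 4) = RD_PORT

(0) want 1×ALU +2rd +1wr — yes → AL2|MU1|ME1|BR1|rd4|wr1
(1) want 1×MEM +2rd +0wr — yes → AL2|MU1|ME0|BR1|rd2|wr1
(2) want 1×ALU +2rd +1wr — yes → AL1|MU1|ME0|BR1|rd0|wr0
(3) want 1×MEM +1rd +0wr — FU → AL1|MU1|ME0|BR1|rd0|wr0
(4) want 1×ALU +2rd +1wr — RD_PORT → AL1|MU1|ME0|BR1|rd0|wr0
(5) want 1×MUL +2rd +1wr — RD_PORT → AL1|MU1|ME0|BR1|rd0|wr0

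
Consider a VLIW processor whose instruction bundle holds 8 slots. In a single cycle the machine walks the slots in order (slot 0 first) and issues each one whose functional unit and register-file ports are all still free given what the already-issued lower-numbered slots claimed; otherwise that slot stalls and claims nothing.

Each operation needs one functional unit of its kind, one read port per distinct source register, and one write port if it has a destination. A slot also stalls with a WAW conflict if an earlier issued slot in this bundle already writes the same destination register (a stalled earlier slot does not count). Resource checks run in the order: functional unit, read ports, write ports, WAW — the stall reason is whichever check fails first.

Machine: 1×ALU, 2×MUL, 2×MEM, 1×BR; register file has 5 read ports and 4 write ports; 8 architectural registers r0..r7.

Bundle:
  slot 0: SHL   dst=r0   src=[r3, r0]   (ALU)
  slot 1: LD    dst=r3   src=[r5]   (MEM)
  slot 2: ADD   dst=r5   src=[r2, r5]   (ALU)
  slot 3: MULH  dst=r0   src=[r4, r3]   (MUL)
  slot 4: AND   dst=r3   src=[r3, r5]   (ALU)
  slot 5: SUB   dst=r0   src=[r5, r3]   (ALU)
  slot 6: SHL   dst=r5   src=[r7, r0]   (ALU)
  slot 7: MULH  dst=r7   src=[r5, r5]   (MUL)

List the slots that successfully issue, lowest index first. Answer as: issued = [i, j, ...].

[0] ALU needs rd=2 wr=1: ok; after: ALU=0 MUL=2 MEM=2 BR=1, R=3, W=3
[1] MEM needs rd=1 wr=1: ok; after: ALU=0 MUL=2 MEM=1 BR=1, R=2, W=2
[2] ALU needs rd=2 wr=1: FU; after: ALU=0 MUL=2 MEM=1 BR=1, R=2, W=2
[3] MUL needs rd=2 wr=1: WAW; after: ALU=0 MUL=2 MEM=1 BR=1, R=2, W=2
[4] ALU needs rd=2 wr=1: FU; after: ALU=0 MUL=2 MEM=1 BR=1, R=2, W=2
[5] ALU needs rd=2 wr=1: FU; after: ALU=0 MUL=2 MEM=1 BR=1, R=2, W=2
[6] ALU needs rd=2 wr=1: FU; after: ALU=0 MUL=2 MEM=1 BR=1, R=2, W=2
[7] MUL needs rd=1 wr=1: ok; after: ALU=0 MUL=1 MEM=1 BR=1, R=1, W=1

issued = [0, 1, 7]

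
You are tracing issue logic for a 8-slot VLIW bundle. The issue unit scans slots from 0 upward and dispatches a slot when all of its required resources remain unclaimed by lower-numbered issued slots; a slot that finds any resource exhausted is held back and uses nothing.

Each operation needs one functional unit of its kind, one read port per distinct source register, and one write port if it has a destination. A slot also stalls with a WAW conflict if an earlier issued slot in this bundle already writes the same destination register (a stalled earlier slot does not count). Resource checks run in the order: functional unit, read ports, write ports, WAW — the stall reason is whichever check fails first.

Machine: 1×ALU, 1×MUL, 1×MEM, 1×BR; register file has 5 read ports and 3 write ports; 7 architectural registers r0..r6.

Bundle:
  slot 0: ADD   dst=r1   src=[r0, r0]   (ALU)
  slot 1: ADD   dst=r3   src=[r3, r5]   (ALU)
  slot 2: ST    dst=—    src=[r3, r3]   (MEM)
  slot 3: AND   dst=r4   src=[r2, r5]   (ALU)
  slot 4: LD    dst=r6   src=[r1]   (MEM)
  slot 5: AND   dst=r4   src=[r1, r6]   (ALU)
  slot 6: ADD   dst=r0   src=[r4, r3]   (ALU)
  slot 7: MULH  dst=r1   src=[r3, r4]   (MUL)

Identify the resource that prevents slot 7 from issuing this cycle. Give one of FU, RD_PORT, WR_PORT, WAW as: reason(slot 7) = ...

reason(slot 7) = WAW

#0 ALU src=r0,r0 dispatched  <A:0 Mu:1 Ld:1 B:1 rd:4 wr:2>
#1 ALU src=r3,r5 held:FU  <A:0 Mu:1 Ld:1 B:1 rd:4 wr:2>
#2 MEM src=r3,r3 dispatched  <A:0 Mu:1 Ld:0 B:1 rd:3 wr:2>
#3 ALU src=r2,r5 held:FU  <A:0 Mu:1 Ld:0 B:1 rd:3 wr:2>
#4 MEM src=r1 held:FU  <A:0 Mu:1 Ld:0 B:1 rd:3 wr:2>
#5 ALU src=r1,r6 held:FU  <A:0 Mu:1 Ld:0 B:1 rd:3 wr:2>
#6 ALU src=r4,r3 held:FU  <A:0 Mu:1 Ld:0 B:1 rd:3 wr:2>
#7 MUL src=r3,r4 held:WAW  <A:0 Mu:1 Ld:0 B:1 rd:3 wr:2>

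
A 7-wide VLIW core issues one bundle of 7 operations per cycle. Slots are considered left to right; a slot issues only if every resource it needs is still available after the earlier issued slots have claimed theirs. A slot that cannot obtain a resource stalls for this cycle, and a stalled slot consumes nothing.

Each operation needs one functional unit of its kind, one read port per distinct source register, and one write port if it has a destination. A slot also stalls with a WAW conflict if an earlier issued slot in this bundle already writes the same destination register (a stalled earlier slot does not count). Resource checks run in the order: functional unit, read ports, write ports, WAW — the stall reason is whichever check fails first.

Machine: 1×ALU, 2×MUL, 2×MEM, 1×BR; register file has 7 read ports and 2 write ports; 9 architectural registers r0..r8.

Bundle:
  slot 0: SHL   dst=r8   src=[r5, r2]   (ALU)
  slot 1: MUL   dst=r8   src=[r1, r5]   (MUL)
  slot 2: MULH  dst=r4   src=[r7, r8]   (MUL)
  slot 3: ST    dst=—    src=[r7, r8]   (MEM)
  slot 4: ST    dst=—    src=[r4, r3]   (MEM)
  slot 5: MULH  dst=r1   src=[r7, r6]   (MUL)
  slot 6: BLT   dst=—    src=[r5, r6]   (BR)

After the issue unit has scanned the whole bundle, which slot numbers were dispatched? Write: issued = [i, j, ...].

issued = [0, 2, 3]

(0) want 1×ALU +2rd +1wr — yes → AL0|MU2|ME2|BR1|rd5|wr1
(1) want 1×MUL +2rd +1wr — WAW → AL0|MU2|ME2|BR1|rd5|wr1
(2) want 1×MUL +2rd +1wr — yes → AL0|MU1|ME2|BR1|rd3|wr0
(3) want 1×MEM +2rd +0wr — yes → AL0|MU1|ME1|BR1|rd1|wr0
(4) want 1×MEM +2rd +0wr — RD_PORT → AL0|MU1|ME1|BR1|rd1|wr0
(5) want 1×MUL +2rd +1wr — RD_PORT → AL0|MU1|ME1|BR1|rd1|wr0
(6) want 1×BR +2rd +0wr — RD_PORT → AL0|MU1|ME1|BR1|rd1|wr0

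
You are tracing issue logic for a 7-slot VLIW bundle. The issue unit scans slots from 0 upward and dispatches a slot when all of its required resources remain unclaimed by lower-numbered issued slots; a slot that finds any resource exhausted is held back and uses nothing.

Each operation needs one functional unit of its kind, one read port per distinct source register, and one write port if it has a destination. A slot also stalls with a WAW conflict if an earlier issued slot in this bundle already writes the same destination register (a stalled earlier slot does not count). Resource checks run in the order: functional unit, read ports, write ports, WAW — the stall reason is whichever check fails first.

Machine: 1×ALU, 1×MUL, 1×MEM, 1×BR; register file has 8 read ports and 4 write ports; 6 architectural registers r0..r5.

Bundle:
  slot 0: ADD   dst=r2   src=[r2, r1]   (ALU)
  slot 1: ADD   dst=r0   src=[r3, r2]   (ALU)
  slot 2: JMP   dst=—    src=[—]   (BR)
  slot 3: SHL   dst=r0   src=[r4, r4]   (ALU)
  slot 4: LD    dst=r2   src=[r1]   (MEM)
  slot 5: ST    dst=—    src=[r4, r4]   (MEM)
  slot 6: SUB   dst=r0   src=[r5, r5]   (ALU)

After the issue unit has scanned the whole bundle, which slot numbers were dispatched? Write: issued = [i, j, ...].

#0 ALU src=r2,r1 dispatched  <A:0 Mu:1 Ld:1 B:1 rd:6 wr:3>
#1 ALU src=r3,r2 held:FU  <A:0 Mu:1 Ld:1 B:1 rd:6 wr:3>
#2 BR src=- dispatched  <A:0 Mu:1 Ld:1 B:0 rd:6 wr:3>
#3 ALU src=r4,r4 held:FU  <A:0 Mu:1 Ld:1 B:0 rd:6 wr:3>
#4 MEM src=r1 held:WAW  <A:0 Mu:1 Ld:1 B:0 rd:6 wr:3>
#5 MEM src=r4,r4 dispatched  <A:0 Mu:1 Ld:0 B:0 rd:5 wr:3>
#6 ALU src=r5,r5 held:FU  <A:0 Mu:1 Ld:0 B:0 rd:5 wr:3>

issued = [0, 2, 5]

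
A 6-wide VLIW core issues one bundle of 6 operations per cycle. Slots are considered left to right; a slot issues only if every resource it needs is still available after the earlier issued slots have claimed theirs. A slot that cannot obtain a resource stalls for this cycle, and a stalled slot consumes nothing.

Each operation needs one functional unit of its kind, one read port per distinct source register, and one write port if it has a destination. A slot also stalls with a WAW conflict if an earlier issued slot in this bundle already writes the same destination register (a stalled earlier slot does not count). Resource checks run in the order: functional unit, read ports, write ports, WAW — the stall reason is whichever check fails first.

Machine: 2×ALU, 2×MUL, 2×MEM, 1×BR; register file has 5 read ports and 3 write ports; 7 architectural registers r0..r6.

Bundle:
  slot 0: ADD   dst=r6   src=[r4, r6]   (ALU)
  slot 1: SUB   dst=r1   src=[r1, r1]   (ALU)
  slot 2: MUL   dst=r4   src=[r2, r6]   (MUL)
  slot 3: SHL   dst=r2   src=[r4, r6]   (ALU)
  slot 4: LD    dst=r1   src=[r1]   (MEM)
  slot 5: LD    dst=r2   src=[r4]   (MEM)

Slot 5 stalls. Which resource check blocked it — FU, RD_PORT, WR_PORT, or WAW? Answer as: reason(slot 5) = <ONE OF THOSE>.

reason(slot 5) = RD_PORT

(0) want 1×ALU +2rd +1wr — yes → AL1|MU2|ME2|BR1|rd3|wr2
(1) want 1×ALU +1rd +1wr — yes → AL0|MU2|ME2|BR1|rd2|wr1
(2) want 1×MUL +2rd +1wr — yes → AL0|MU1|ME2|BR1|rd0|wr0
(3) want 1×ALU +2rd +1wr — FU → AL0|MU1|ME2|BR1|rd0|wr0
(4) want 1×MEM +1rd +1wr — RD_PORT → AL0|MU1|ME2|BR1|rd0|wr0
(5) want 1×MEM +1rd +1wr — RD_PORT → AL0|MU1|ME2|BR1|rd0|wr0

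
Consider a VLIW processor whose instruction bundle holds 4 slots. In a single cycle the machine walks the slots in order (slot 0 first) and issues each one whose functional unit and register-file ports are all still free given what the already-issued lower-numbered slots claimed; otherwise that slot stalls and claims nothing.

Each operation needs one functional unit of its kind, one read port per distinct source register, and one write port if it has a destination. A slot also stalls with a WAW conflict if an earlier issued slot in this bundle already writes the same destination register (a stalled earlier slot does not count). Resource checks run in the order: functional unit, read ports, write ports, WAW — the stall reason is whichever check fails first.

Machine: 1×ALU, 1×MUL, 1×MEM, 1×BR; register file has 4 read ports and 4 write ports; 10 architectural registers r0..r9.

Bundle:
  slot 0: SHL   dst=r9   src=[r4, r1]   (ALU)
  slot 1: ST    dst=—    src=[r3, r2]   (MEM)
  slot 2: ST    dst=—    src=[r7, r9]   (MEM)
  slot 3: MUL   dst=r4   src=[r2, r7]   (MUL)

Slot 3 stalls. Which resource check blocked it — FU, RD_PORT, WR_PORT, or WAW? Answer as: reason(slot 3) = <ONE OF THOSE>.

(0) want 1×ALU +2rd +1wr — yes → AL0|MU1|ME1|BR1|rd2|wr3
(1) want 1×MEM +2rd +0wr — yes → AL0|MU1|ME0|BR1|rd0|wr3
(2) want 1×MEM +2rd +0wr — FU → AL0|MU1|ME0|BR1|rd0|wr3
(3) want 1×MUL +2rd +1wr — RD_PORT → AL0|MU1|ME0|BR1|rd0|wr3

reason(slot 3) = RD_PORT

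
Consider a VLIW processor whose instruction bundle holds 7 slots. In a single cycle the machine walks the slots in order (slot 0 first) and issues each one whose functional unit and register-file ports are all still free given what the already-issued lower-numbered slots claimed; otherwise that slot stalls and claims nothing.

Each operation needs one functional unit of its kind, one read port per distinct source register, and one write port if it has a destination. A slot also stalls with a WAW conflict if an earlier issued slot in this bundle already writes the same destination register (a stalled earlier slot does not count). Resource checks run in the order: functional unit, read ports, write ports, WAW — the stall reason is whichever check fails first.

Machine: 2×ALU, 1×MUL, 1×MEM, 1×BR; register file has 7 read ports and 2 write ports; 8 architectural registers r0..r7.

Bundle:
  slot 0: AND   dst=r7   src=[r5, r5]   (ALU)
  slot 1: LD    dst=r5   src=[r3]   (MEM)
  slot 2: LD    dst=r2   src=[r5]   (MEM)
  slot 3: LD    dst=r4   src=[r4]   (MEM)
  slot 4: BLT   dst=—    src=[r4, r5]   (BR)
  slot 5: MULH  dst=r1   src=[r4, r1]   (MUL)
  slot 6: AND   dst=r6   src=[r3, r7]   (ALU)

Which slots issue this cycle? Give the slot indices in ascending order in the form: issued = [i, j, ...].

issued = [0, 1, 4]

  0. ALU→r7 ⇒ go  {1A/1Mu/1Ld/1B | 6r 1w}
  1. MEM→r5 ⇒ go  {1A/1Mu/0Ld/1B | 5r 0w}
  2. MEM→r2 ⇒ no(FU)  {1A/1Mu/0Ld/1B | 5r 0w}
  3. MEM→r4 ⇒ no(FU)  {1A/1Mu/0Ld/1B | 5r 0w}
  4. BR ⇒ go  {1A/1Mu/0Ld/0B | 3r 0w}
  5. MUL→r1 ⇒ no(WR_PORT)  {1A/1Mu/0Ld/0B | 3r 0w}
  6. ALU→r6 ⇒ no(WR_PORT)  {1A/1Mu/0Ld/0B | 3r 0w}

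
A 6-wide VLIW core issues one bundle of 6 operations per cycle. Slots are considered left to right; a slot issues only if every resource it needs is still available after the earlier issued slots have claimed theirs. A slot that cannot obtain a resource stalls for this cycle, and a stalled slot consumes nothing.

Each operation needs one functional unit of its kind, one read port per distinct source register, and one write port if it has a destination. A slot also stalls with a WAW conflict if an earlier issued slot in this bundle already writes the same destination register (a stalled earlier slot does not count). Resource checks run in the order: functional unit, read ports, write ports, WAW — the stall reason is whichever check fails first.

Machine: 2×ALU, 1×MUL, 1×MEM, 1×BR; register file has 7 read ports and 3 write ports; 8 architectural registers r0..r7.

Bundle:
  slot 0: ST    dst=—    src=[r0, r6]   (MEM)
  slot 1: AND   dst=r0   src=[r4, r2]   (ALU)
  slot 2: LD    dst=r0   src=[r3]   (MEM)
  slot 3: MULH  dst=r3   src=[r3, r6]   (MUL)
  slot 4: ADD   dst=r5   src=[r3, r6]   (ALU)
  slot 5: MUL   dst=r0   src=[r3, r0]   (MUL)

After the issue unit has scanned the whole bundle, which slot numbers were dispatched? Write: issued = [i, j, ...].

(0) want 1×MEM +2rd +0wr — yes → AL2|MU1|ME0|BR1|rd5|wr3
(1) want 1×ALU +2rd +1wr — yes → AL1|MU1|ME0|BR1|rd3|wr2
(2) want 1×MEM +1rd +1wr — FU → AL1|MU1|ME0|BR1|rd3|wr2
(3) want 1×MUL +2rd +1wr — yes → AL1|MU0|ME0|BR1|rd1|wr1
(4) want 1×ALU +2rd +1wr — RD_PORT → AL1|MU0|ME0|BR1|rd1|wr1
(5) want 1×MUL +2rd +1wr — FU → AL1|MU0|ME0|BR1|rd1|wr1

issued = [0, 1, 3]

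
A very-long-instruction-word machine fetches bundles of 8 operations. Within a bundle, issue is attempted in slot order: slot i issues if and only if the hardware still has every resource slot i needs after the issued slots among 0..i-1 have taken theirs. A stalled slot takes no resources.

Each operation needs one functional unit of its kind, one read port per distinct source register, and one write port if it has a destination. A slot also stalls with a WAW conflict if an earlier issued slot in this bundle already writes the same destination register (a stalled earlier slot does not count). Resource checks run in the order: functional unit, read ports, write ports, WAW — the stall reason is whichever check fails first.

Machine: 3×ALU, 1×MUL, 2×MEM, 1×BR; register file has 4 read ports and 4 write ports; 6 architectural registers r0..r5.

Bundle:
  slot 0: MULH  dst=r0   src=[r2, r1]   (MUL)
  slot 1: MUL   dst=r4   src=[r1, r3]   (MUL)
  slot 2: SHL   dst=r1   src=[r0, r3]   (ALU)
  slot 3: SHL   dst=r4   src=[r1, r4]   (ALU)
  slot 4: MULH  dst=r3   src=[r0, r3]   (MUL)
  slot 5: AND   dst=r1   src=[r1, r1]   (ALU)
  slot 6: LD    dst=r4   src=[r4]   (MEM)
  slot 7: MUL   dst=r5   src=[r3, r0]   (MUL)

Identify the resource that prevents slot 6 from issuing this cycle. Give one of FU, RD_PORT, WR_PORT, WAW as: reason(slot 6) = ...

  0. MUL→r0 ⇒ go  {3A/0Mu/2Ld/1B | 2r 3w}
  1. MUL→r4 ⇒ no(FU)  {3A/0Mu/2Ld/1B | 2r 3w}
  2. ALU→r1 ⇒ go  {2A/0Mu/2Ld/1B | 0r 2w}
  3. ALU→r4 ⇒ no(RD_PORT)  {2A/0Mu/2Ld/1B | 0r 2w}
  4. MUL→r3 ⇒ no(FU)  {2A/0Mu/2Ld/1B | 0r 2w}
  5. ALU→r1 ⇒ no(RD_PORT)  {2A/0Mu/2Ld/1B | 0r 2w}
  6. MEM→r4 ⇒ no(RD_PORT)  {2A/0Mu/2Ld/1B | 0r 2w}
  7. MUL→r5 ⇒ no(FU)  {2A/0Mu/2Ld/1B | 0r 2w}

reason(slot 6) = RD_PORT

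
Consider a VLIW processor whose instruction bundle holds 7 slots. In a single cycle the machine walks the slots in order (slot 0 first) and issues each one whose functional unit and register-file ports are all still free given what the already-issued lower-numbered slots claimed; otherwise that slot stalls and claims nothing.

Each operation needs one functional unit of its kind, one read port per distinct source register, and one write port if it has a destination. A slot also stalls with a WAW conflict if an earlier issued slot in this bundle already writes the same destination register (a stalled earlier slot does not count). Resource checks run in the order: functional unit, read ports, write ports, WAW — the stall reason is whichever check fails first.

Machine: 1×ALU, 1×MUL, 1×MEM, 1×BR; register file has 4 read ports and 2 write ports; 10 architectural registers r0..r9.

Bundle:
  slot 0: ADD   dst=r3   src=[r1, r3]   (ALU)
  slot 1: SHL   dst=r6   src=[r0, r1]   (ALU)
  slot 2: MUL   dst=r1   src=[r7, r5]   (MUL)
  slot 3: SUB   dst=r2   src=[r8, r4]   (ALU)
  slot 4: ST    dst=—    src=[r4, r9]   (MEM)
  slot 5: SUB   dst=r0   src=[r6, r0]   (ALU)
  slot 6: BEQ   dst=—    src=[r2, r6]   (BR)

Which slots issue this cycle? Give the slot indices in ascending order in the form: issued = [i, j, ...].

issued = [0, 2]

#0 ALU src=r1,r3 dispatched  <A:0 Mu:1 Ld:1 B:1 rd:2 wr:1>
#1 ALU src=r0,r1 held:FU  <A:0 Mu:1 Ld:1 B:1 rd:2 wr:1>
#2 MUL src=r7,r5 dispatched  <A:0 Mu:0 Ld:1 B:1 rd:0 wr:0>
#3 ALU src=r8,r4 held:FU  <A:0 Mu:0 Ld:1 B:1 rd:0 wr:0>
#4 MEM src=r4,r9 held:RD_PORT  <A:0 Mu:0 Ld:1 B:1 rd:0 wr:0>
#5 ALU src=r6,r0 held:FU  <A:0 Mu:0 Ld:1 B:1 rd:0 wr:0>
#6 BR src=r2,r6 held:RD_PORT  <A:0 Mu:0 Ld:1 B:1 rd:0 wr:0>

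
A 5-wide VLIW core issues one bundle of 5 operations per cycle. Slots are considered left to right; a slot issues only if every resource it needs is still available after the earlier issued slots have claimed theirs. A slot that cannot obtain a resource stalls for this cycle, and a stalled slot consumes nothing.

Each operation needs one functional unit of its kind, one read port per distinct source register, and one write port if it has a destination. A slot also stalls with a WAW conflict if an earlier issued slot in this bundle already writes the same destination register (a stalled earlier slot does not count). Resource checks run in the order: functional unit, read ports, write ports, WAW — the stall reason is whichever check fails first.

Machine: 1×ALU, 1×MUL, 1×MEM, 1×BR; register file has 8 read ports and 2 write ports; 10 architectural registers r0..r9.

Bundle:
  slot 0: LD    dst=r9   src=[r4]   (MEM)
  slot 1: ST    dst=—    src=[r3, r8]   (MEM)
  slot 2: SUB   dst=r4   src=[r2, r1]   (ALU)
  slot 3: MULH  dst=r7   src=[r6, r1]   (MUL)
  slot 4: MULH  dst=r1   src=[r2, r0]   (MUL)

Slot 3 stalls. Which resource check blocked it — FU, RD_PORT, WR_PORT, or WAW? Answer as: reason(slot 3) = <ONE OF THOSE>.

  0. MEM→r9 ⇒ go  {1A/1Mu/0Ld/1B | 7r 1w}
  1. MEM ⇒ no(FU)  {1A/1Mu/0Ld/1B | 7r 1w}
  2. ALU→r4 ⇒ go  {0A/1Mu/0Ld/1B | 5r 0w}
  3. MUL→r7 ⇒ no(WR_PORT)  {0A/1Mu/0Ld/1B | 5r 0w}
  4. MUL→r1 ⇒ no(WR_PORT)  {0A/1Mu/0Ld/1B | 5r 0w}

reason(slot 3) = WR_PORT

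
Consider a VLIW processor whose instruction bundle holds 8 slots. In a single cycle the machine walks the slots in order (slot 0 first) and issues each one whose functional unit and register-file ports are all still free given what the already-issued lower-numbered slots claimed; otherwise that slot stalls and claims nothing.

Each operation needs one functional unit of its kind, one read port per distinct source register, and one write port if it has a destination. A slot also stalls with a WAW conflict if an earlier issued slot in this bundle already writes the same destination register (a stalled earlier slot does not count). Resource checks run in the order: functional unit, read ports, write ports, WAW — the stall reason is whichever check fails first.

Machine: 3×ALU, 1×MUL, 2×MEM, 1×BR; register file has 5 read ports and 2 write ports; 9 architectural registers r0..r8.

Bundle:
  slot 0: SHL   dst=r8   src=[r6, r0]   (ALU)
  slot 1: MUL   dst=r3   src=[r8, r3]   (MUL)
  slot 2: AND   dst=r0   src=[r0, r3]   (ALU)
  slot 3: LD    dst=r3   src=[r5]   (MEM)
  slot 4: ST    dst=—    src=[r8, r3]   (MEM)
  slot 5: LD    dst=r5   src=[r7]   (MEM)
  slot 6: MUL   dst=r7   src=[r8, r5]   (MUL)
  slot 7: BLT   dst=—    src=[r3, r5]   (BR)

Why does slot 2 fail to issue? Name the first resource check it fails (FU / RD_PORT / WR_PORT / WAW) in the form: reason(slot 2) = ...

reason(slot 2) = RD_PORT

  0. ALU→r8 ⇒ go  {2A/1Mu/2Ld/1B | 3r 1w}
  1. MUL→r3 ⇒ go  {2A/0Mu/2Ld/1B | 1r 0w}
  2. ALU→r0 ⇒ no(RD_PORT)  {2A/0Mu/2Ld/1B | 1r 0w}
  3. MEM→r3 ⇒ no(WR_PORT)  {2A/0Mu/2Ld/1B | 1r 0w}
  4. MEM ⇒ no(RD_PORT)  {2A/0Mu/2Ld/1B | 1r 0w}
  5. MEM→r5 ⇒ no(WR_PORT)  {2A/0Mu/2Ld/1B | 1r 0w}
  6. MUL→r7 ⇒ no(FU)  {2A/0Mu/2Ld/1B | 1r 0w}
  7. BR ⇒ no(RD_PORT)  {2A/0Mu/2Ld/1B | 1r 0w}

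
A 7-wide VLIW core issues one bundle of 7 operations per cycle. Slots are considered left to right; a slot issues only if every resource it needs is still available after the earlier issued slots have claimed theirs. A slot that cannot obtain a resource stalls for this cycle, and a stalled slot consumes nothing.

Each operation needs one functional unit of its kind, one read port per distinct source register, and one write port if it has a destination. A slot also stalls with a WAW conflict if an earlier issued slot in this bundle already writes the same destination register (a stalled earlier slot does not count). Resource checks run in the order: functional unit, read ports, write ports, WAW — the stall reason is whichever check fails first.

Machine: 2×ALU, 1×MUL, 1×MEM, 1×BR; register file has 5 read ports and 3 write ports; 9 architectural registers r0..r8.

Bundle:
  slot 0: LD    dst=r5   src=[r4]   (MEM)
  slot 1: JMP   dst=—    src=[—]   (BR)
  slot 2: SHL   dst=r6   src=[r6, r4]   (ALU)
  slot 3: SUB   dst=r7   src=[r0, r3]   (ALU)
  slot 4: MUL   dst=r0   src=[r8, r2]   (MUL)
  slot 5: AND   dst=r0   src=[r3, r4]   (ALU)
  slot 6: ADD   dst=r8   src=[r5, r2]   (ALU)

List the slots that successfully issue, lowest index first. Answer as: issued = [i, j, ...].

(0) want 1×MEM +1rd +1wr — yes → AL2|MU1|ME0|BR1|rd4|wr2
(1) want 1×BR +0rd +0wr — yes → AL2|MU1|ME0|BR0|rd4|wr2
(2) want 1×ALU +2rd +1wr — yes → AL1|MU1|ME0|BR0|rd2|wr1
(3) want 1×ALU +2rd +1wr — yes → AL0|MU1|ME0|BR0|rd0|wr0
(4) want 1×MUL +2rd +1wr — RD_PORT → AL0|MU1|ME0|BR0|rd0|wr0
(5) want 1×ALU +2rd +1wr — FU → AL0|MU1|ME0|BR0|rd0|wr0
(6) want 1×ALU +2rd +1wr — FU → AL0|MU1|ME0|BR0|rd0|wr0

issued = [0, 1, 2, 3]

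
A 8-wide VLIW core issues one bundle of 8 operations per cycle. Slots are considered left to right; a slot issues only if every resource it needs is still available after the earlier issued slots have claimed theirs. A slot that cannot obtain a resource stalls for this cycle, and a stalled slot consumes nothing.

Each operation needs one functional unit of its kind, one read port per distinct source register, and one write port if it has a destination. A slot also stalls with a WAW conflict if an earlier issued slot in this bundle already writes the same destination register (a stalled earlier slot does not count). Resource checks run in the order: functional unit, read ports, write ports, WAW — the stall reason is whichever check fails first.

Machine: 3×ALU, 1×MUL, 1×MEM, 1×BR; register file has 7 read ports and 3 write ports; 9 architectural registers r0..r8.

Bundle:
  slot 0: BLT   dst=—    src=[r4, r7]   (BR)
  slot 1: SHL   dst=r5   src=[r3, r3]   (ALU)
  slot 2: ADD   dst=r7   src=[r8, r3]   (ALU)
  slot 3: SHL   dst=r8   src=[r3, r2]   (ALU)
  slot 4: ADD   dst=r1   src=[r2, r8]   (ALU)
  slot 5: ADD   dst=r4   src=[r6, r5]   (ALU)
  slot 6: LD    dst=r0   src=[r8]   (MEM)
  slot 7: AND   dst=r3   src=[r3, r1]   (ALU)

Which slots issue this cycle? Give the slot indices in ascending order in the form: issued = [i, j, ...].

[0] BR needs rd=2 wr=0: ok; after: ALU=3 MUL=1 MEM=1 BR=0, R=5, W=3
[1] ALU needs rd=1 wr=1: ok; after: ALU=2 MUL=1 MEM=1 BR=0, R=4, W=2
[2] ALU needs rd=2 wr=1: ok; after: ALU=1 MUL=1 MEM=1 BR=0, R=2, W=1
[3] ALU needs rd=2 wr=1: ok; after: ALU=0 MUL=1 MEM=1 BR=0, R=0, W=0
[4] ALU needs rd=2 wr=1: FU; after: ALU=0 MUL=1 MEM=1 BR=0, R=0, W=0
[5] ALU needs rd=2 wr=1: FU; after: ALU=0 MUL=1 MEM=1 BR=0, R=0, W=0
[6] MEM needs rd=1 wr=1: RD_PORT; after: ALU=0 MUL=1 MEM=1 BR=0, R=0, W=0
[7] ALU needs rd=2 wr=1: FU; after: ALU=0 MUL=1 MEM=1 BR=0, R=0, W=0

issued = [0, 1, 2, 3]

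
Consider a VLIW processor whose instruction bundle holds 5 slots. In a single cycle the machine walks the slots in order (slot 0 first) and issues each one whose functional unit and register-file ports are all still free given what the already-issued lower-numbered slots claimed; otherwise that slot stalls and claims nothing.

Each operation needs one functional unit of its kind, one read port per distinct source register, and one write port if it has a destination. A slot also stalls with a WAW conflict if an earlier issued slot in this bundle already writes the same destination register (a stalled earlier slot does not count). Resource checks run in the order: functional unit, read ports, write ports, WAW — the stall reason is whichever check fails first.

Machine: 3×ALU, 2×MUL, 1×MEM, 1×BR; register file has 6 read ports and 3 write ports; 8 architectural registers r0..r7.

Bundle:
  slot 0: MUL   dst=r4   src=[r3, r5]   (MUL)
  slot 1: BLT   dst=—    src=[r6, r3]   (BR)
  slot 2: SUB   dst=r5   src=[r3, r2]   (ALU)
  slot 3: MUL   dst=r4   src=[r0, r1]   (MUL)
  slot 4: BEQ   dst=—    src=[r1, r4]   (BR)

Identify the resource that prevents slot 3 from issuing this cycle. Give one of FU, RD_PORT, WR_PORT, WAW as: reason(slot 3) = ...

[0] MUL needs rd=2 wr=1: ok; after: ALU=3 MUL=1 MEM=1 BR=1, R=4, W=2
[1] BR needs rd=2 wr=0: ok; after: ALU=3 MUL=1 MEM=1 BR=0, R=2, W=2
[2] ALU needs rd=2 wr=1: ok; after: ALU=2 MUL=1 MEM=1 BR=0, R=0, W=1
[3] MUL needs rd=2 wr=1: RD_PORT; after: ALU=2 MUL=1 MEM=1 BR=0, R=0, W=1
[4] BR needs rd=2 wr=0: FU; after: ALU=2 MUL=1 MEM=1 BR=0, R=0, W=1

reason(slot 3) = RD_PORT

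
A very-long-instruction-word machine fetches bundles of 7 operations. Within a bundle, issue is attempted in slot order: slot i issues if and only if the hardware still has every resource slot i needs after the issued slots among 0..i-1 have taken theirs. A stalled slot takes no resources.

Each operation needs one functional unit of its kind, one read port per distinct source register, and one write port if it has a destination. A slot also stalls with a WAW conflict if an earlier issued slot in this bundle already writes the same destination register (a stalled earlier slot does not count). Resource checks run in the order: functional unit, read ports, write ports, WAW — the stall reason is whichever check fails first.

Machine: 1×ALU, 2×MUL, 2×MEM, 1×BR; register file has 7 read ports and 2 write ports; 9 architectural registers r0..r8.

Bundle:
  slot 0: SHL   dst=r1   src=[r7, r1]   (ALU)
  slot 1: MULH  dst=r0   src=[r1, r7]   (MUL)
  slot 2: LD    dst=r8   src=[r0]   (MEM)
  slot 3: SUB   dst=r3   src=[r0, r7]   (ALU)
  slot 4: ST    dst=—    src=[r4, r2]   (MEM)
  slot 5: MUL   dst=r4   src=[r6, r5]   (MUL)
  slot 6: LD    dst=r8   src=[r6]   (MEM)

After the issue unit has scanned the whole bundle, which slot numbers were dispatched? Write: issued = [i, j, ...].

slot 0 (ALU): ISSUE — free A0,Mu2,Ld2,B1 rp5 wp1
slot 1 (MUL): ISSUE — free A0,Mu1,Ld2,B1 rp3 wp0
slot 2 (MEM): stall WR_PORT — free A0,Mu1,Ld2,B1 rp3 wp0
slot 3 (ALU): stall FU — free A0,Mu1,Ld2,B1 rp3 wp0
slot 4 (MEM): ISSUE — free A0,Mu1,Ld1,B1 rp1 wp0
slot 5 (MUL): stall RD_PORT — free A0,Mu1,Ld1,B1 rp1 wp0
slot 6 (MEM): stall WR_PORT — free A0,Mu1,Ld1,B1 rp1 wp0

issued = [0, 1, 4]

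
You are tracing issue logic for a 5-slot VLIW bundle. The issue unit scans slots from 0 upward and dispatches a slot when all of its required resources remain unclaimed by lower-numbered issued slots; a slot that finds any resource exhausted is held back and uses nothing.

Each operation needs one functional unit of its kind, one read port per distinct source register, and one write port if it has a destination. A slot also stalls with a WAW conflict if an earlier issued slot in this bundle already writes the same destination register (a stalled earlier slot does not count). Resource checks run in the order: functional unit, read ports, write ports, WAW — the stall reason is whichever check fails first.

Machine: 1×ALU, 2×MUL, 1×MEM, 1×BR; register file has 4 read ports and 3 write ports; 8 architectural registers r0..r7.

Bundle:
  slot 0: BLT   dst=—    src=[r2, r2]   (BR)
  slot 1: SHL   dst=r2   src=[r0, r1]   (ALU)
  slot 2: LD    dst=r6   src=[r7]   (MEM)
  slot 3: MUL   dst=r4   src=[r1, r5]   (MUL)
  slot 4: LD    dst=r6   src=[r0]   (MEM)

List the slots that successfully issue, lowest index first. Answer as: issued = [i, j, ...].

issued = [0, 1, 2]

#0 BR src=r2,r2 dispatched  <A:1 Mu:2 Ld:1 B:0 rd:3 wr:3>
#1 ALU src=r0,r1 dispatched  <A:0 Mu:2 Ld:1 B:0 rd:1 wr:2>
#2 MEM src=r7 dispatched  <A:0 Mu:2 Ld:0 B:0 rd:0 wr:1>
#3 MUL src=r1,r5 held:RD_PORT  <A:0 Mu:2 Ld:0 B:0 rd:0 wr:1>
#4 MEM src=r0 held:FU  <A:0 Mu:2 Ld:0 B:0 rd:0 wr:1>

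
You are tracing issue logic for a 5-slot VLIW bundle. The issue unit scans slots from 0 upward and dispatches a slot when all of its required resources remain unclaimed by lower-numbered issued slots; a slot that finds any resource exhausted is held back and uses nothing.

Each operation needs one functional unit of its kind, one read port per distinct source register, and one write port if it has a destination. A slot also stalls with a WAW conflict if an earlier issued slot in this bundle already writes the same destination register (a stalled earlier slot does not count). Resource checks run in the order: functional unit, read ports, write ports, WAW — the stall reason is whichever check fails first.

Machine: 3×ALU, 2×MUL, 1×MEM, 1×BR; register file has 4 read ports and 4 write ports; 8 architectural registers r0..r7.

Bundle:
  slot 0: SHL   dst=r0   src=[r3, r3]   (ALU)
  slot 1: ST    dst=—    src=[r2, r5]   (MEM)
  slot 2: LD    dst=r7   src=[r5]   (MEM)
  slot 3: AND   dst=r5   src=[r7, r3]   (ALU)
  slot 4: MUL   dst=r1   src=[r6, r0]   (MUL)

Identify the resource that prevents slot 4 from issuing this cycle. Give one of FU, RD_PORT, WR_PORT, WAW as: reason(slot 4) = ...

reason(slot 4) = RD_PORT

  0. ALU→r0 ⇒ go  {2A/2Mu/1Ld/1B | 3r 3w}
  1. MEM ⇒ go  {2A/2Mu/0Ld/1B | 1r 3w}
  2. MEM→r7 ⇒ no(FU)  {2A/2Mu/0Ld/1B | 1r 3w}
  3. ALU→r5 ⇒ no(RD_PORT)  {2A/2Mu/0Ld/1B | 1r 3w}
  4. MUL→r1 ⇒ no(RD_PORT)  {2A/2Mu/0Ld/1B | 1r 3w}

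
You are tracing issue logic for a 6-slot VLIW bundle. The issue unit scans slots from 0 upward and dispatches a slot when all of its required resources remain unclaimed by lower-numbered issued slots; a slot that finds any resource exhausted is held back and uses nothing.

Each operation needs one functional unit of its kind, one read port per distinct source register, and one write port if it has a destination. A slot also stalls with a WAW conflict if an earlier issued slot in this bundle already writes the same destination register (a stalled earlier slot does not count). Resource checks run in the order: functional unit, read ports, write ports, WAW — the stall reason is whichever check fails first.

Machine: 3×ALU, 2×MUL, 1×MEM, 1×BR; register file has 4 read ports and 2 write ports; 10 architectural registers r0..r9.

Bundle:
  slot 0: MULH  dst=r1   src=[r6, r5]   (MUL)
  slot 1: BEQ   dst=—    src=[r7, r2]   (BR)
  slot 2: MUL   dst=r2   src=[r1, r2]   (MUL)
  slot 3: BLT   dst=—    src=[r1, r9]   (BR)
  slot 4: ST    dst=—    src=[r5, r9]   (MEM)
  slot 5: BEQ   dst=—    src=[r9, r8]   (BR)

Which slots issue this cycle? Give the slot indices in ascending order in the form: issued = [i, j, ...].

issued = [0, 1]

(0) want 1×MUL +2rd +1wr — yes → AL3|MU1|ME1|BR1|rd2|wr1
(1) want 1×BR +2rd +0wr — yes → AL3|MU1|ME1|BR0|rd0|wr1
(2) want 1×MUL +2rd +1wr — RD_PORT → AL3|MU1|ME1|BR0|rd0|wr1
(3) want 1×BR +2rd +0wr — FU → AL3|MU1|ME1|BR0|rd0|wr1
(4) want 1×MEM +2rd +0wr — RD_PORT → AL3|MU1|ME1|BR0|rd0|wr1
(5) want 1×BR +2rd +0wr — FU → AL3|MU1|ME1|BR0|rd0|wr1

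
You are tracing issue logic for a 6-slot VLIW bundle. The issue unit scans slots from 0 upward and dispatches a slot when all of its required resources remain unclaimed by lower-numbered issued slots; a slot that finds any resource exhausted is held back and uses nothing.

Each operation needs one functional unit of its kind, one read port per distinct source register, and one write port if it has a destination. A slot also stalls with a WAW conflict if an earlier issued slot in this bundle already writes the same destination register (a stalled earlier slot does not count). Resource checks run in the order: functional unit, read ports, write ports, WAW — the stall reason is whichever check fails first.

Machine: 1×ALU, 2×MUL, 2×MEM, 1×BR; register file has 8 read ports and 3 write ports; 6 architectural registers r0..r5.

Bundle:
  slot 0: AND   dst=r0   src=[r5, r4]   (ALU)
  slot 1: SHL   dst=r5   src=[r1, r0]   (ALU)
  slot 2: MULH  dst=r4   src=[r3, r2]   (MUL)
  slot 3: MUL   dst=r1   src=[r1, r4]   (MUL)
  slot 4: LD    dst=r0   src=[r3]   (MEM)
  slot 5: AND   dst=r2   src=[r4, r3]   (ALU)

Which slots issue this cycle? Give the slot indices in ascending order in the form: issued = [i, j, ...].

[0] ALU needs rd=2 wr=1: ok; after: ALU=0 MUL=2 MEM=2 BR=1, R=6, W=2
[1] ALU needs rd=2 wr=1: FU; after: ALU=0 MUL=2 MEM=2 BR=1, R=6, W=2
[2] MUL needs rd=2 wr=1: ok; after: ALU=0 MUL=1 MEM=2 BR=1, R=4, W=1
[3] MUL needs rd=2 wr=1: ok; after: ALU=0 MUL=0 MEM=2 BR=1, R=2, W=0
[4] MEM needs rd=1 wr=1: WR_PORT; after: ALU=0 MUL=0 MEM=2 BR=1, R=2, W=0
[5] ALU needs rd=2 wr=1: FU; after: ALU=0 MUL=0 MEM=2 BR=1, R=2, W=0

issued = [0, 2, 3]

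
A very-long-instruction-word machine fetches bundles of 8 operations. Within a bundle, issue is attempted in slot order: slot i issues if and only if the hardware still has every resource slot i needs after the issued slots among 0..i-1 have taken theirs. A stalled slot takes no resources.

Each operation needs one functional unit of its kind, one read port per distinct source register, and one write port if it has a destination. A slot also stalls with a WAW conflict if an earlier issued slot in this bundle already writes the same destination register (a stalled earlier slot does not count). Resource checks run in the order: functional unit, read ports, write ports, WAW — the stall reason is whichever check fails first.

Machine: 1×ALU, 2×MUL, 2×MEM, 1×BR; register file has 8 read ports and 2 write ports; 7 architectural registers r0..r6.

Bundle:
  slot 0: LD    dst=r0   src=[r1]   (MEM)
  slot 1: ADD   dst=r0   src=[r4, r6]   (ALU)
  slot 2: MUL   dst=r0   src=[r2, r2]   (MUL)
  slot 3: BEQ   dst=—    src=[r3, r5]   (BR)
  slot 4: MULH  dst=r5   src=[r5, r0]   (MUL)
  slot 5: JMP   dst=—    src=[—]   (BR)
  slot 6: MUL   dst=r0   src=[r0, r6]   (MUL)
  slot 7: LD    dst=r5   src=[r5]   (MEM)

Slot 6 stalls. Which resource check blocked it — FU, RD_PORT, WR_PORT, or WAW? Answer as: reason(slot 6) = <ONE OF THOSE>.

reason(slot 6) = WR_PORT

  0. MEM→r0 ⇒ go  {1A/2Mu/1Ld/1B | 7r 1w}
  1. ALU→r0 ⇒ no(WAW)  {1A/2Mu/1Ld/1B | 7r 1w}
  2. MUL→r0 ⇒ no(WAW)  {1A/2Mu/1Ld/1B | 7r 1w}
  3. BR ⇒ go  {1A/2Mu/1Ld/0B | 5r 1w}
  4. MUL→r5 ⇒ go  {1A/1Mu/1Ld/0B | 3r 0w}
  5. BR ⇒ no(FU)  {1A/1Mu/1Ld/0B | 3r 0w}
  6. MUL→r0 ⇒ no(WR_PORT)  {1A/1Mu/1Ld/0B | 3r 0w}
  7. MEM→r5 ⇒ no(WR_PORT)  {1A/1Mu/1Ld/0B | 3r 0w}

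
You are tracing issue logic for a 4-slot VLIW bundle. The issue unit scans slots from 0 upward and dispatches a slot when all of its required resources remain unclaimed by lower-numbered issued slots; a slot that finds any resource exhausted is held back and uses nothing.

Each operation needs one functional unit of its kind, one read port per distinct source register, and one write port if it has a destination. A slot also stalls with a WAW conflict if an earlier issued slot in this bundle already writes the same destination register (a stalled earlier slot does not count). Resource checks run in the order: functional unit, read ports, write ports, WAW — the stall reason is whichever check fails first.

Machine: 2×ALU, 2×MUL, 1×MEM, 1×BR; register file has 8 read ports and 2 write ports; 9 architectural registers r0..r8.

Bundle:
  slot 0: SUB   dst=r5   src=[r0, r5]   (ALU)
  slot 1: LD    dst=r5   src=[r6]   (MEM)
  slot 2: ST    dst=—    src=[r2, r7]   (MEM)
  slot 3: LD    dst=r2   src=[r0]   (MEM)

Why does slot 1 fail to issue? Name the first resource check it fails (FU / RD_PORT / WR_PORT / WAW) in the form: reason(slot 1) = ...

[0] ALU needs rd=2 wr=1: ok; after: ALU=1 MUL=2 MEM=1 BR=1, R=6, W=1
[1] MEM needs rd=1 wr=1: WAW; after: ALU=1 MUL=2 MEM=1 BR=1, R=6, W=1
[2] MEM needs rd=2 wr=0: ok; after: ALU=1 MUL=2 MEM=0 BR=1, R=4, W=1
[3] MEM needs rd=1 wr=1: FU; after: ALU=1 MUL=2 MEM=0 BR=1, R=4, W=1

reason(slot 1) = WAW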